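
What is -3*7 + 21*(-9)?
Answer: -210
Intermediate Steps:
-3*7 + 21*(-9) = -21 - 189 = -210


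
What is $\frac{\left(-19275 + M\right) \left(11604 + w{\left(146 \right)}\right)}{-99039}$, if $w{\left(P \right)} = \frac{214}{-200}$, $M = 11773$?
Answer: $\frac{4352259043}{4951950} \approx 878.9$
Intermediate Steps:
$w{\left(P \right)} = - \frac{107}{100}$ ($w{\left(P \right)} = 214 \left(- \frac{1}{200}\right) = - \frac{107}{100}$)
$\frac{\left(-19275 + M\right) \left(11604 + w{\left(146 \right)}\right)}{-99039} = \frac{\left(-19275 + 11773\right) \left(11604 - \frac{107}{100}\right)}{-99039} = \left(-7502\right) \frac{1160293}{100} \left(- \frac{1}{99039}\right) = \left(- \frac{4352259043}{50}\right) \left(- \frac{1}{99039}\right) = \frac{4352259043}{4951950}$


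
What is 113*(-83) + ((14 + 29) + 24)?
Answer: -9312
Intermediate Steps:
113*(-83) + ((14 + 29) + 24) = -9379 + (43 + 24) = -9379 + 67 = -9312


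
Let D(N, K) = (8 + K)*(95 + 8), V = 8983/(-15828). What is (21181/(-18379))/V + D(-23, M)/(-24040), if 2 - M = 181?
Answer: 10967359831161/3968969310280 ≈ 2.7633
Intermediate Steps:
M = -179 (M = 2 - 1*181 = 2 - 181 = -179)
V = -8983/15828 (V = 8983*(-1/15828) = -8983/15828 ≈ -0.56754)
D(N, K) = 824 + 103*K (D(N, K) = (8 + K)*103 = 824 + 103*K)
(21181/(-18379))/V + D(-23, M)/(-24040) = (21181/(-18379))/(-8983/15828) + (824 + 103*(-179))/(-24040) = (21181*(-1/18379))*(-15828/8983) + (824 - 18437)*(-1/24040) = -21181/18379*(-15828/8983) - 17613*(-1/24040) = 335252868/165098557 + 17613/24040 = 10967359831161/3968969310280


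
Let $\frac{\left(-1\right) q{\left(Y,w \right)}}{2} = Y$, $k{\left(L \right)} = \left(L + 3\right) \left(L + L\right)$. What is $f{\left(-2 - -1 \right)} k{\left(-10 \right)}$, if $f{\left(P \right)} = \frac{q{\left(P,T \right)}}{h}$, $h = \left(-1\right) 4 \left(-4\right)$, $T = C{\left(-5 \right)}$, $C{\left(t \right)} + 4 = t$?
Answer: $\frac{35}{2} \approx 17.5$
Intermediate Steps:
$C{\left(t \right)} = -4 + t$
$T = -9$ ($T = -4 - 5 = -9$)
$h = 16$ ($h = \left(-4\right) \left(-4\right) = 16$)
$k{\left(L \right)} = 2 L \left(3 + L\right)$ ($k{\left(L \right)} = \left(3 + L\right) 2 L = 2 L \left(3 + L\right)$)
$q{\left(Y,w \right)} = - 2 Y$
$f{\left(P \right)} = - \frac{P}{8}$ ($f{\left(P \right)} = \frac{\left(-2\right) P}{16} = - 2 P \frac{1}{16} = - \frac{P}{8}$)
$f{\left(-2 - -1 \right)} k{\left(-10 \right)} = - \frac{-2 - -1}{8} \cdot 2 \left(-10\right) \left(3 - 10\right) = - \frac{-2 + 1}{8} \cdot 2 \left(-10\right) \left(-7\right) = \left(- \frac{1}{8}\right) \left(-1\right) 140 = \frac{1}{8} \cdot 140 = \frac{35}{2}$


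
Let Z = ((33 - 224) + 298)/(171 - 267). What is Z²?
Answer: 11449/9216 ≈ 1.2423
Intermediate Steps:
Z = -107/96 (Z = (-191 + 298)/(-96) = 107*(-1/96) = -107/96 ≈ -1.1146)
Z² = (-107/96)² = 11449/9216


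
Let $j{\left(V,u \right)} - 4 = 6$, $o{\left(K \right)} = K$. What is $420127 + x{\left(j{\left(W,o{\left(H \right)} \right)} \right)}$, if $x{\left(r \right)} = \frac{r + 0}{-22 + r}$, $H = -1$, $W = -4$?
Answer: $\frac{2520757}{6} \approx 4.2013 \cdot 10^{5}$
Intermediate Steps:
$j{\left(V,u \right)} = 10$ ($j{\left(V,u \right)} = 4 + 6 = 10$)
$x{\left(r \right)} = \frac{r}{-22 + r}$
$420127 + x{\left(j{\left(W,o{\left(H \right)} \right)} \right)} = 420127 + \frac{10}{-22 + 10} = 420127 + \frac{10}{-12} = 420127 + 10 \left(- \frac{1}{12}\right) = 420127 - \frac{5}{6} = \frac{2520757}{6}$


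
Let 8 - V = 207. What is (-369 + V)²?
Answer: 322624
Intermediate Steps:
V = -199 (V = 8 - 1*207 = 8 - 207 = -199)
(-369 + V)² = (-369 - 199)² = (-568)² = 322624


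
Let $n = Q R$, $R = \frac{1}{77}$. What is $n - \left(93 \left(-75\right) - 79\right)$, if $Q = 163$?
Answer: $\frac{543321}{77} \approx 7056.1$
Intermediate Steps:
$R = \frac{1}{77} \approx 0.012987$
$n = \frac{163}{77}$ ($n = 163 \cdot \frac{1}{77} = \frac{163}{77} \approx 2.1169$)
$n - \left(93 \left(-75\right) - 79\right) = \frac{163}{77} - \left(93 \left(-75\right) - 79\right) = \frac{163}{77} - \left(-6975 - 79\right) = \frac{163}{77} - -7054 = \frac{163}{77} + 7054 = \frac{543321}{77}$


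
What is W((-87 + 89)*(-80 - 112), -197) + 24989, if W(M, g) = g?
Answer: 24792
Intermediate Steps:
W((-87 + 89)*(-80 - 112), -197) + 24989 = -197 + 24989 = 24792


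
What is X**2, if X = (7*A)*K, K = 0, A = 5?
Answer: 0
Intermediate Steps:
X = 0 (X = (7*5)*0 = 35*0 = 0)
X**2 = 0**2 = 0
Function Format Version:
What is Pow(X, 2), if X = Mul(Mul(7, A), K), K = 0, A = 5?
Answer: 0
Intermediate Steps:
X = 0 (X = Mul(Mul(7, 5), 0) = Mul(35, 0) = 0)
Pow(X, 2) = Pow(0, 2) = 0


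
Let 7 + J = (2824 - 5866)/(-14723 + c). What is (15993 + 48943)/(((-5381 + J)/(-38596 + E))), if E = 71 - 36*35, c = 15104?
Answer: 32810180252/68529 ≈ 4.7878e+5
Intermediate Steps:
J = -1903/127 (J = -7 + (2824 - 5866)/(-14723 + 15104) = -7 - 3042/381 = -7 - 3042*1/381 = -7 - 1014/127 = -1903/127 ≈ -14.984)
E = -1189 (E = 71 - 1260 = -1189)
(15993 + 48943)/(((-5381 + J)/(-38596 + E))) = (15993 + 48943)/(((-5381 - 1903/127)/(-38596 - 1189))) = 64936/((-685290/127/(-39785))) = 64936/((-685290/127*(-1/39785))) = 64936/(137058/1010539) = 64936*(1010539/137058) = 32810180252/68529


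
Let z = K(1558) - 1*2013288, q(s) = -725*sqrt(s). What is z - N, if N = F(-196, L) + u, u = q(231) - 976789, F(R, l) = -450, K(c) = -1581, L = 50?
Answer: -1037630 + 725*sqrt(231) ≈ -1.0266e+6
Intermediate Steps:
u = -976789 - 725*sqrt(231) (u = -725*sqrt(231) - 976789 = -976789 - 725*sqrt(231) ≈ -9.8781e+5)
z = -2014869 (z = -1581 - 1*2013288 = -1581 - 2013288 = -2014869)
N = -977239 - 725*sqrt(231) (N = -450 + (-976789 - 725*sqrt(231)) = -977239 - 725*sqrt(231) ≈ -9.8826e+5)
z - N = -2014869 - (-977239 - 725*sqrt(231)) = -2014869 + (977239 + 725*sqrt(231)) = -1037630 + 725*sqrt(231)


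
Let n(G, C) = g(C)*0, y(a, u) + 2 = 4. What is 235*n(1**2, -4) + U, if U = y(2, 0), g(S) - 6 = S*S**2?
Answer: 2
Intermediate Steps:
y(a, u) = 2 (y(a, u) = -2 + 4 = 2)
g(S) = 6 + S**3 (g(S) = 6 + S*S**2 = 6 + S**3)
n(G, C) = 0 (n(G, C) = (6 + C**3)*0 = 0)
U = 2
235*n(1**2, -4) + U = 235*0 + 2 = 0 + 2 = 2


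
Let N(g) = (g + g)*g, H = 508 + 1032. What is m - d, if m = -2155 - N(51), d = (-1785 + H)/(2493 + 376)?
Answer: -21106988/2869 ≈ -7356.9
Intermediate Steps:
H = 1540
d = -245/2869 (d = (-1785 + 1540)/(2493 + 376) = -245/2869 ≈ -0.085396)
N(g) = 2*g**2 (N(g) = (2*g)*g = 2*g**2)
m = -7357 (m = -2155 - 2*51**2 = -2155 - 2*2601 = -2155 - 1*5202 = -2155 - 5202 = -7357)
m - d = -7357 - 1*(-245/2869) = -7357 + 245/2869 = -21106988/2869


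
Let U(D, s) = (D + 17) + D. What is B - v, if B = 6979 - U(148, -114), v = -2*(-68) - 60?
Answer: 6590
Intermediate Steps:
U(D, s) = 17 + 2*D (U(D, s) = (17 + D) + D = 17 + 2*D)
v = 76 (v = 136 - 60 = 76)
B = 6666 (B = 6979 - (17 + 2*148) = 6979 - (17 + 296) = 6979 - 1*313 = 6979 - 313 = 6666)
B - v = 6666 - 1*76 = 6666 - 76 = 6590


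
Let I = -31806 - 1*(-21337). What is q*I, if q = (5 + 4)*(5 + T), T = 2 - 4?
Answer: -282663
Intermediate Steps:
T = -2
I = -10469 (I = -31806 + 21337 = -10469)
q = 27 (q = (5 + 4)*(5 - 2) = 9*3 = 27)
q*I = 27*(-10469) = -282663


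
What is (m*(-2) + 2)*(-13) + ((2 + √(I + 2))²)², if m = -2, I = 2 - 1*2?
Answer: -10 + 48*√2 ≈ 57.882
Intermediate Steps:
I = 0 (I = 2 - 2 = 0)
(m*(-2) + 2)*(-13) + ((2 + √(I + 2))²)² = (-2*(-2) + 2)*(-13) + ((2 + √(0 + 2))²)² = (4 + 2)*(-13) + ((2 + √2)²)² = 6*(-13) + (2 + √2)⁴ = -78 + (2 + √2)⁴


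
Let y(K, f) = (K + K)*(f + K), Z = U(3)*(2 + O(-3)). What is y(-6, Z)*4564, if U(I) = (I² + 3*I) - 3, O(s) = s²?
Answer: -8708112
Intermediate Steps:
U(I) = -3 + I² + 3*I
Z = 165 (Z = (-3 + 3² + 3*3)*(2 + (-3)²) = (-3 + 9 + 9)*(2 + 9) = 15*11 = 165)
y(K, f) = 2*K*(K + f) (y(K, f) = (2*K)*(K + f) = 2*K*(K + f))
y(-6, Z)*4564 = (2*(-6)*(-6 + 165))*4564 = (2*(-6)*159)*4564 = -1908*4564 = -8708112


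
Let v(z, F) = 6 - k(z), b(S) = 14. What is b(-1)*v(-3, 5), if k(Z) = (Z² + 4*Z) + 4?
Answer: 70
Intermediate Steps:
k(Z) = 4 + Z² + 4*Z
v(z, F) = 2 - z² - 4*z (v(z, F) = 6 - (4 + z² + 4*z) = 6 + (-4 - z² - 4*z) = 2 - z² - 4*z)
b(-1)*v(-3, 5) = 14*(2 - 1*(-3)² - 4*(-3)) = 14*(2 - 1*9 + 12) = 14*(2 - 9 + 12) = 14*5 = 70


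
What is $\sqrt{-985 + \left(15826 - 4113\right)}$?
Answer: $6 \sqrt{298} \approx 103.58$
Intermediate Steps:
$\sqrt{-985 + \left(15826 - 4113\right)} = \sqrt{-985 + 11713} = \sqrt{10728} = 6 \sqrt{298}$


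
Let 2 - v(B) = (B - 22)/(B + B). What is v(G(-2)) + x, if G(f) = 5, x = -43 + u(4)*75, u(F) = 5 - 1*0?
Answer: 3357/10 ≈ 335.70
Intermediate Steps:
u(F) = 5 (u(F) = 5 + 0 = 5)
x = 332 (x = -43 + 5*75 = -43 + 375 = 332)
v(B) = 2 - (-22 + B)/(2*B) (v(B) = 2 - (B - 22)/(B + B) = 2 - (-22 + B)/(2*B))
v(G(-2)) + x = (3/2 + 11/5) + 332 = 37/10 + 332 = 3357/10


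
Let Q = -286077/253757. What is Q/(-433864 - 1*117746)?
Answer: 95359/46658299590 ≈ 2.0438e-6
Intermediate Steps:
Q = -286077/253757 (Q = -286077*1/253757 = -286077/253757 ≈ -1.1274)
Q/(-433864 - 1*117746) = -286077/(253757*(-433864 - 1*117746)) = -286077/(253757*(-433864 - 117746)) = -286077/253757/(-551610) = -286077/253757*(-1/551610) = 95359/46658299590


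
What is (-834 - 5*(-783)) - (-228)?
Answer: 3309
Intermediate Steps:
(-834 - 5*(-783)) - (-228) = (-834 + 3915) - 1*(-228) = 3081 + 228 = 3309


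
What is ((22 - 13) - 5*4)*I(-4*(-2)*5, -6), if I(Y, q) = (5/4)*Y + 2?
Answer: -572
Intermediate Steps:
I(Y, q) = 2 + 5*Y/4 (I(Y, q) = (5*(¼))*Y + 2 = 5*Y/4 + 2 = 2 + 5*Y/4)
((22 - 13) - 5*4)*I(-4*(-2)*5, -6) = ((22 - 13) - 5*4)*(2 + 5*(-4*(-2)*5)/4) = (9 - 20)*(2 + 5*(8*5)/4) = -11*(2 + (5/4)*40) = -11*(2 + 50) = -11*52 = -572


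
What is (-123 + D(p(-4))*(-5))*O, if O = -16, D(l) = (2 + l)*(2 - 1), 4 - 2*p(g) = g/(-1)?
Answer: 2128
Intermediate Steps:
p(g) = 2 + g/2 (p(g) = 2 - g/(2*(-1)) = 2 - g*(-1)/2 = 2 - (-1)*g/2 = 2 + g/2)
D(l) = 2 + l (D(l) = (2 + l)*1 = 2 + l)
(-123 + D(p(-4))*(-5))*O = (-123 + (2 + (2 + (1/2)*(-4)))*(-5))*(-16) = (-123 + (2 + (2 - 2))*(-5))*(-16) = (-123 + (2 + 0)*(-5))*(-16) = (-123 + 2*(-5))*(-16) = (-123 - 10)*(-16) = -133*(-16) = 2128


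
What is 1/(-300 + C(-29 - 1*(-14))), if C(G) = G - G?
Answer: -1/300 ≈ -0.0033333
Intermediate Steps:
C(G) = 0
1/(-300 + C(-29 - 1*(-14))) = 1/(-300 + 0) = 1/(-300) = -1/300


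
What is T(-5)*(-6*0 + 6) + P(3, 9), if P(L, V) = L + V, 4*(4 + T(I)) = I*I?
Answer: 51/2 ≈ 25.500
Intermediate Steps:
T(I) = -4 + I**2/4 (T(I) = -4 + (I*I)/4 = -4 + I**2/4)
T(-5)*(-6*0 + 6) + P(3, 9) = (-4 + (1/4)*(-5)**2)*(-6*0 + 6) + (3 + 9) = (-4 + (1/4)*25)*(0 + 6) + 12 = (-4 + 25/4)*6 + 12 = (9/4)*6 + 12 = 27/2 + 12 = 51/2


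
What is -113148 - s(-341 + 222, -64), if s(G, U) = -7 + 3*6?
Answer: -113159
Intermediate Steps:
s(G, U) = 11 (s(G, U) = -7 + 18 = 11)
-113148 - s(-341 + 222, -64) = -113148 - 1*11 = -113148 - 11 = -113159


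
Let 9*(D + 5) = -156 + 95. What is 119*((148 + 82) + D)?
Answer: 233716/9 ≈ 25968.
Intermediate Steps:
D = -106/9 (D = -5 + (-156 + 95)/9 = -5 + (⅑)*(-61) = -5 - 61/9 = -106/9 ≈ -11.778)
119*((148 + 82) + D) = 119*((148 + 82) - 106/9) = 119*(230 - 106/9) = 119*(1964/9) = 233716/9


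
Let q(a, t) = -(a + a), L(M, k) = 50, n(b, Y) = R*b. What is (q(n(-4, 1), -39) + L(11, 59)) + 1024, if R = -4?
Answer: 1042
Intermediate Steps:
n(b, Y) = -4*b
q(a, t) = -2*a
(q(n(-4, 1), -39) + L(11, 59)) + 1024 = (-(-8)*(-4) + 50) + 1024 = (-2*16 + 50) + 1024 = (-32 + 50) + 1024 = 18 + 1024 = 1042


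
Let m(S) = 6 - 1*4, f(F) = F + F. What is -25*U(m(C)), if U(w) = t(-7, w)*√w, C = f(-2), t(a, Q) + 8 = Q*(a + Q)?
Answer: 450*√2 ≈ 636.40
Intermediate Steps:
t(a, Q) = -8 + Q*(Q + a) (t(a, Q) = -8 + Q*(a + Q) = -8 + Q*(Q + a))
f(F) = 2*F
C = -4 (C = 2*(-2) = -4)
m(S) = 2 (m(S) = 6 - 4 = 2)
U(w) = √w*(-8 + w² - 7*w) (U(w) = (-8 + w² + w*(-7))*√w = (-8 + w² - 7*w)*√w = √w*(-8 + w² - 7*w))
-25*U(m(C)) = -25*√2*(-8 + 2² - 7*2) = -25*√2*(-8 + 4 - 14) = -25*√2*(-18) = -(-450)*√2 = 450*√2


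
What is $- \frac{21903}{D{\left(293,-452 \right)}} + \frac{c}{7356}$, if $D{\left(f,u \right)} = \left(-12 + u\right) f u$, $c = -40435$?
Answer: $- \frac{621226040177}{113007109056} \approx -5.4972$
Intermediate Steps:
$D{\left(f,u \right)} = f u \left(-12 + u\right)$
$- \frac{21903}{D{\left(293,-452 \right)}} + \frac{c}{7356} = - \frac{21903}{293 \left(-452\right) \left(-12 - 452\right)} - \frac{40435}{7356} = - \frac{21903}{293 \left(-452\right) \left(-464\right)} - \frac{40435}{7356} = - \frac{21903}{61450304} - \frac{40435}{7356} = - \frac{621226040177}{113007109056}$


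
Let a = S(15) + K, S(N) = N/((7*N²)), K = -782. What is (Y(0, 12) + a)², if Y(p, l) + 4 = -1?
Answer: 6828377956/11025 ≈ 6.1935e+5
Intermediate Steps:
Y(p, l) = -5 (Y(p, l) = -4 - 1 = -5)
S(N) = 1/(7*N) (S(N) = N*(1/(7*N²)) = 1/(7*N))
a = -82109/105 (a = (⅐)/15 - 782 = (⅐)*(1/15) - 782 = 1/105 - 782 = -82109/105 ≈ -781.99)
(Y(0, 12) + a)² = (-5 - 82109/105)² = (-82634/105)² = 6828377956/11025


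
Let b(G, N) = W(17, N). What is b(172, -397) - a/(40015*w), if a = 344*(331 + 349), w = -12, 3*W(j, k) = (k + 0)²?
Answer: 1261356523/24009 ≈ 52537.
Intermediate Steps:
W(j, k) = k²/3 (W(j, k) = (k + 0)²/3 = k²/3)
w = -12 (w = -2*6 = -12)
b(G, N) = N²/3
a = 233920 (a = 344*680 = 233920)
b(172, -397) - a/(40015*w) = (⅓)*(-397)² - 233920/(40015*(-12)) = (⅓)*157609 - 233920/(-480180) = 157609/3 - 233920*(-1)/480180 = 157609/3 - 1*(-11696/24009) = 157609/3 + 11696/24009 = 1261356523/24009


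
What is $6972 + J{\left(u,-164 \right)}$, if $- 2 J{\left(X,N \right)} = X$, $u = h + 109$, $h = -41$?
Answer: $6938$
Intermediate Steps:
$u = 68$ ($u = -41 + 109 = 68$)
$J{\left(X,N \right)} = - \frac{X}{2}$
$6972 + J{\left(u,-164 \right)} = 6972 - 34 = 6938$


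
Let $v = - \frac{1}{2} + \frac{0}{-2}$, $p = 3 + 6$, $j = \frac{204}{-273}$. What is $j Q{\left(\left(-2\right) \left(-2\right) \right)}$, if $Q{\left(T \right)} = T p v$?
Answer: $\frac{1224}{91} \approx 13.451$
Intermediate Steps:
$j = - \frac{68}{91}$ ($j = 204 \left(- \frac{1}{273}\right) = - \frac{68}{91} \approx -0.74725$)
$p = 9$
$v = - \frac{1}{2}$ ($v = \left(-1\right) \frac{1}{2} + 0 \left(- \frac{1}{2}\right) = - \frac{1}{2} + 0 = - \frac{1}{2} \approx -0.5$)
$Q{\left(T \right)} = - \frac{9 T}{2}$ ($Q{\left(T \right)} = T 9 \left(- \frac{1}{2}\right) = 9 T \left(- \frac{1}{2}\right) = - \frac{9 T}{2}$)
$j Q{\left(\left(-2\right) \left(-2\right) \right)} = - \frac{68 \left(- \frac{9 \left(\left(-2\right) \left(-2\right)\right)}{2}\right)}{91} = - \frac{68 \left(\left(- \frac{9}{2}\right) 4\right)}{91} = \left(- \frac{68}{91}\right) \left(-18\right) = \frac{1224}{91}$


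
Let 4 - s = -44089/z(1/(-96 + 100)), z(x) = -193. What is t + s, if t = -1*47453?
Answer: -9201746/193 ≈ -47677.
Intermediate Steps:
s = -43317/193 (s = 4 - (-44089)/(-193) = 4 - (-44089)*(-1)/193 = 4 - 1*44089/193 = 4 - 44089/193 = -43317/193 ≈ -224.44)
t = -47453
t + s = -47453 - 43317/193 = -9201746/193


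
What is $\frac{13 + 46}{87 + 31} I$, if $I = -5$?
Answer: $- \frac{5}{2} \approx -2.5$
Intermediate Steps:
$\frac{13 + 46}{87 + 31} I = \frac{13 + 46}{87 + 31} \left(-5\right) = \frac{59}{118} \left(-5\right) = 59 \cdot \frac{1}{118} \left(-5\right) = \frac{1}{2} \left(-5\right) = - \frac{5}{2}$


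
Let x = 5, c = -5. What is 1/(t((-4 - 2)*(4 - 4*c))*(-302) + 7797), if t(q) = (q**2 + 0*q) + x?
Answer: -1/6255985 ≈ -1.5985e-7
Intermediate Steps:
t(q) = 5 + q**2 (t(q) = (q**2 + 0*q) + 5 = (q**2 + 0) + 5 = q**2 + 5 = 5 + q**2)
1/(t((-4 - 2)*(4 - 4*c))*(-302) + 7797) = 1/((5 + ((-4 - 2)*(4 - 4*(-5)))**2)*(-302) + 7797) = 1/((5 + (-6*(4 + 20))**2)*(-302) + 7797) = 1/((5 + (-6*24)**2)*(-302) + 7797) = 1/((5 + (-144)**2)*(-302) + 7797) = 1/((5 + 20736)*(-302) + 7797) = 1/(20741*(-302) + 7797) = 1/(-6263782 + 7797) = 1/(-6255985) = -1/6255985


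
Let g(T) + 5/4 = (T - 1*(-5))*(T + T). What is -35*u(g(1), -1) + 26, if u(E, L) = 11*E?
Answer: -16451/4 ≈ -4112.8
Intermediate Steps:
g(T) = -5/4 + 2*T*(5 + T) (g(T) = -5/4 + (T - 1*(-5))*(T + T) = -5/4 + (T + 5)*(2*T) = -5/4 + (5 + T)*(2*T) = -5/4 + 2*T*(5 + T))
-35*u(g(1), -1) + 26 = -385*(-5/4 + 2*1**2 + 10*1) + 26 = -385*(-5/4 + 2*1 + 10) + 26 = -385*(-5/4 + 2 + 10) + 26 = -385*43/4 + 26 = -35*473/4 + 26 = -16555/4 + 26 = -16451/4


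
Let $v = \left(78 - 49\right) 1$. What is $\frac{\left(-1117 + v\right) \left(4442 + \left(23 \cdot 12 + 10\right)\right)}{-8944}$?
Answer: $\frac{321504}{559} \approx 575.14$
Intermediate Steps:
$v = 29$ ($v = \left(78 - 49\right) 1 = 29 \cdot 1 = 29$)
$\frac{\left(-1117 + v\right) \left(4442 + \left(23 \cdot 12 + 10\right)\right)}{-8944} = \frac{\left(-1117 + 29\right) \left(4442 + \left(23 \cdot 12 + 10\right)\right)}{-8944} = - 1088 \left(4442 + \left(276 + 10\right)\right) \left(- \frac{1}{8944}\right) = - 1088 \left(4442 + 286\right) \left(- \frac{1}{8944}\right) = \left(-1088\right) 4728 \left(- \frac{1}{8944}\right) = \left(-5144064\right) \left(- \frac{1}{8944}\right) = \frac{321504}{559}$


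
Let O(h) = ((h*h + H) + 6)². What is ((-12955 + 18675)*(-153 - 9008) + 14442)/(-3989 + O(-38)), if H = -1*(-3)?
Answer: -26193239/1053610 ≈ -24.860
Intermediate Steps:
H = 3
O(h) = (9 + h²)² (O(h) = ((h*h + 3) + 6)² = ((h² + 3) + 6)² = ((3 + h²) + 6)² = (9 + h²)²)
((-12955 + 18675)*(-153 - 9008) + 14442)/(-3989 + O(-38)) = ((-12955 + 18675)*(-153 - 9008) + 14442)/(-3989 + (9 + (-38)²)²) = (5720*(-9161) + 14442)/(-3989 + (9 + 1444)²) = (-52400920 + 14442)/(-3989 + 1453²) = -52386478/(-3989 + 2111209) = -52386478/2107220 = -52386478*1/2107220 = -26193239/1053610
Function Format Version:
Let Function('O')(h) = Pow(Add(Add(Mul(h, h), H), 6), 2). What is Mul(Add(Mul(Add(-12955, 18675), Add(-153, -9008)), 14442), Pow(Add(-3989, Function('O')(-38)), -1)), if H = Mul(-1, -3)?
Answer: Rational(-26193239, 1053610) ≈ -24.860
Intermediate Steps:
H = 3
Function('O')(h) = Pow(Add(9, Pow(h, 2)), 2) (Function('O')(h) = Pow(Add(Add(Mul(h, h), 3), 6), 2) = Pow(Add(Add(Pow(h, 2), 3), 6), 2) = Pow(Add(Add(3, Pow(h, 2)), 6), 2) = Pow(Add(9, Pow(h, 2)), 2))
Mul(Add(Mul(Add(-12955, 18675), Add(-153, -9008)), 14442), Pow(Add(-3989, Function('O')(-38)), -1)) = Mul(Add(Mul(Add(-12955, 18675), Add(-153, -9008)), 14442), Pow(Add(-3989, Pow(Add(9, Pow(-38, 2)), 2)), -1)) = Mul(Add(Mul(5720, -9161), 14442), Pow(Add(-3989, Pow(Add(9, 1444), 2)), -1)) = Mul(Add(-52400920, 14442), Pow(Add(-3989, Pow(1453, 2)), -1)) = Mul(-52386478, Pow(Add(-3989, 2111209), -1)) = Mul(-52386478, Pow(2107220, -1)) = Mul(-52386478, Rational(1, 2107220)) = Rational(-26193239, 1053610)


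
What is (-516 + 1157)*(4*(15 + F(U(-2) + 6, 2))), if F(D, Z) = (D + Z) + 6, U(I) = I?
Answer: 69228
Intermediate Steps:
F(D, Z) = 6 + D + Z
(-516 + 1157)*(4*(15 + F(U(-2) + 6, 2))) = (-516 + 1157)*(4*(15 + (6 + (-2 + 6) + 2))) = 641*(4*(15 + (6 + 4 + 2))) = 641*(4*(15 + 12)) = 641*(4*27) = 641*108 = 69228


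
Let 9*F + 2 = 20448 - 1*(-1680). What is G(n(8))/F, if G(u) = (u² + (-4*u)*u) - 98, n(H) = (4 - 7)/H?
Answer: -56691/1416064 ≈ -0.040034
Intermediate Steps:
n(H) = -3/H
G(u) = -98 - 3*u² (G(u) = (u² - 4*u²) - 98 = -3*u² - 98 = -98 - 3*u²)
F = 22126/9 (F = -2/9 + (20448 - 1*(-1680))/9 = -2/9 + (20448 + 1680)/9 = -2/9 + (⅑)*22128 = -2/9 + 7376/3 = 22126/9 ≈ 2458.4)
G(n(8))/F = (-98 - 3*(-3/8)²)/(22126/9) = (-98 - 3*(-3*⅛)²)*(9/22126) = (-98 - 3*(-3/8)²)*(9/22126) = (-98 - 3*9/64)*(9/22126) = (-98 - 27/64)*(9/22126) = -6299/64*9/22126 = -56691/1416064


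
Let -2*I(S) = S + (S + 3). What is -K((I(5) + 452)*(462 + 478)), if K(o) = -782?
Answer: 782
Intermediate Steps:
I(S) = -3/2 - S (I(S) = -(S + (S + 3))/2 = -(S + (3 + S))/2 = -(3 + 2*S)/2 = -3/2 - S)
-K((I(5) + 452)*(462 + 478)) = -1*(-782) = 782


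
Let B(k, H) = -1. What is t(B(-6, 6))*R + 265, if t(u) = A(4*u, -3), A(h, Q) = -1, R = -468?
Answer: 733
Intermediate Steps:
t(u) = -1
t(B(-6, 6))*R + 265 = -1*(-468) + 265 = 468 + 265 = 733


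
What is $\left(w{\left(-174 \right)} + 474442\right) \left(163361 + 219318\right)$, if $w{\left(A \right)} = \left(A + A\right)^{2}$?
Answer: $227902947734$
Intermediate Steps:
$w{\left(A \right)} = 4 A^{2}$ ($w{\left(A \right)} = \left(2 A\right)^{2} = 4 A^{2}$)
$\left(w{\left(-174 \right)} + 474442\right) \left(163361 + 219318\right) = \left(4 \left(-174\right)^{2} + 474442\right) \left(163361 + 219318\right) = \left(4 \cdot 30276 + 474442\right) 382679 = \left(121104 + 474442\right) 382679 = 595546 \cdot 382679 = 227902947734$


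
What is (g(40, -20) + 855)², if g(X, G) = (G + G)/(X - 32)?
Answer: 722500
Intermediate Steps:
g(X, G) = 2*G/(-32 + X) (g(X, G) = (2*G)/(-32 + X) = 2*G/(-32 + X))
(g(40, -20) + 855)² = (2*(-20)/(-32 + 40) + 855)² = (2*(-20)/8 + 855)² = (2*(-20)*(⅛) + 855)² = (-5 + 855)² = 850² = 722500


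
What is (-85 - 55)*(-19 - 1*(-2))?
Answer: 2380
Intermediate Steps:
(-85 - 55)*(-19 - 1*(-2)) = -140*(-19 + 2) = -140*(-17) = 2380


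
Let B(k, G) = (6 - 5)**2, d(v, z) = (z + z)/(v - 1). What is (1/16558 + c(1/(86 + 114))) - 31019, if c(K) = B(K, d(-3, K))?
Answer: -513596043/16558 ≈ -31018.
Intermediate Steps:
d(v, z) = 2*z/(-1 + v) (d(v, z) = (2*z)/(-1 + v) = 2*z/(-1 + v))
B(k, G) = 1 (B(k, G) = 1**2 = 1)
c(K) = 1
(1/16558 + c(1/(86 + 114))) - 31019 = (1/16558 + 1) - 31019 = 16559/16558 - 31019 = -513596043/16558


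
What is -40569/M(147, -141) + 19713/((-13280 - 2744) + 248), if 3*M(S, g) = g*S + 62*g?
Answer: 446375745/154967648 ≈ 2.8804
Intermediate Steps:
M(S, g) = 62*g/3 + S*g/3 (M(S, g) = (g*S + 62*g)/3 = (S*g + 62*g)/3 = (62*g + S*g)/3 = 62*g/3 + S*g/3)
-40569/M(147, -141) + 19713/((-13280 - 2744) + 248) = -40569*(-1/(47*(62 + 147))) + 19713/((-13280 - 2744) + 248) = -40569/((⅓)*(-141)*209) + 19713/(-16024 + 248) = -40569/(-9823) + 19713/(-15776) = -40569*(-1/9823) + 19713*(-1/15776) = 40569/9823 - 19713/15776 = 446375745/154967648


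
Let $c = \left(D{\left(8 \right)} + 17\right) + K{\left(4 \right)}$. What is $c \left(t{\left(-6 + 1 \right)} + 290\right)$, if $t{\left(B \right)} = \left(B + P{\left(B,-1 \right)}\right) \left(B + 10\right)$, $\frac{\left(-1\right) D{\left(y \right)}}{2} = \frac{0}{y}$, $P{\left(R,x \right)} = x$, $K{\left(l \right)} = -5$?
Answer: $3120$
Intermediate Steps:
$D{\left(y \right)} = 0$ ($D{\left(y \right)} = - 2 \frac{0}{y} = \left(-2\right) 0 = 0$)
$t{\left(B \right)} = \left(-1 + B\right) \left(10 + B\right)$ ($t{\left(B \right)} = \left(B - 1\right) \left(B + 10\right) = \left(-1 + B\right) \left(10 + B\right)$)
$c = 12$ ($c = \left(0 + 17\right) - 5 = 17 - 5 = 12$)
$c \left(t{\left(-6 + 1 \right)} + 290\right) = 12 \left(\left(-10 + \left(-6 + 1\right)^{2} + 9 \left(-6 + 1\right)\right) + 290\right) = 12 \left(\left(-10 + \left(-5\right)^{2} + 9 \left(-5\right)\right) + 290\right) = 12 \left(\left(-10 + 25 - 45\right) + 290\right) = 12 \left(-30 + 290\right) = 12 \cdot 260 = 3120$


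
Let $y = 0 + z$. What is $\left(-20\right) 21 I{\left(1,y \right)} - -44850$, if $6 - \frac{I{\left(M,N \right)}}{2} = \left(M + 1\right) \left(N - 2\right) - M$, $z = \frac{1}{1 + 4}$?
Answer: $35946$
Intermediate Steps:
$z = \frac{1}{5} \approx 0.2$
$y = \frac{1}{5}$ ($y = 0 + \frac{1}{5} = \frac{1}{5} \approx 0.2$)
$I{\left(M,N \right)} = 12 + 2 M - 2 \left(1 + M\right) \left(-2 + N\right)$ ($I{\left(M,N \right)} = 12 - 2 \left(\left(M + 1\right) \left(N - 2\right) - M\right) = 12 - 2 \left(\left(1 + M\right) \left(-2 + N\right) - M\right) = 12 - 2 \left(- M + \left(1 + M\right) \left(-2 + N\right)\right) = 12 + \left(2 M - 2 \left(1 + M\right) \left(-2 + N\right)\right) = 12 + 2 M - 2 \left(1 + M\right) \left(-2 + N\right)$)
$\left(-20\right) 21 I{\left(1,y \right)} - -44850 = \left(-20\right) 21 \left(16 - \frac{2}{5} + 6 \cdot 1 - 2 \cdot \frac{1}{5}\right) - -44850 = - 420 \left(16 - \frac{2}{5} + 6 - \frac{2}{5}\right) + 44850 = \left(-420\right) \frac{106}{5} + 44850 = -8904 + 44850 = 35946$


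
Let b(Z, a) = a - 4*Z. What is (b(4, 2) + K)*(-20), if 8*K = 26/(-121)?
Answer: 33945/121 ≈ 280.54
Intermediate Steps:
K = -13/484 (K = (26/(-121))/8 = (26*(-1/121))/8 = (⅛)*(-26/121) = -13/484 ≈ -0.026859)
b(Z, a) = a - 4*Z
(b(4, 2) + K)*(-20) = ((2 - 4*4) - 13/484)*(-20) = ((2 - 16) - 13/484)*(-20) = (-14 - 13/484)*(-20) = -6789/484*(-20) = 33945/121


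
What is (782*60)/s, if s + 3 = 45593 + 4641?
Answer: 46920/50231 ≈ 0.93408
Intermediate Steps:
s = 50231 (s = -3 + (45593 + 4641) = -3 + 50234 = 50231)
(782*60)/s = (782*60)/50231 = 46920*(1/50231) = 46920/50231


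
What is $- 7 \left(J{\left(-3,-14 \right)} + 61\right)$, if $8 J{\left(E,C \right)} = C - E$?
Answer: $- \frac{3339}{8} \approx -417.38$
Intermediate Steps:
$J{\left(E,C \right)} = - \frac{E}{8} + \frac{C}{8}$ ($J{\left(E,C \right)} = \frac{C - E}{8} = - \frac{E}{8} + \frac{C}{8}$)
$- 7 \left(J{\left(-3,-14 \right)} + 61\right) = - 7 \left(\left(\left(- \frac{1}{8}\right) \left(-3\right) + \frac{1}{8} \left(-14\right)\right) + 61\right) = - 7 \left(\left(\frac{3}{8} - \frac{7}{4}\right) + 61\right) = - 7 \left(- \frac{11}{8} + 61\right) = \left(-7\right) \frac{477}{8} = - \frac{3339}{8}$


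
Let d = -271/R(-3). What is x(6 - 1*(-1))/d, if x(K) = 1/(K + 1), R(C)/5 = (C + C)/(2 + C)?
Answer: -15/1084 ≈ -0.013838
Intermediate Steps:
R(C) = 10*C/(2 + C) (R(C) = 5*((C + C)/(2 + C)) = 5*((2*C)/(2 + C)) = 5*(2*C/(2 + C)) = 10*C/(2 + C))
x(K) = 1/(1 + K)
d = -271/30 (d = -271/(10*(-3)/(2 - 3)) = -271/(10*(-3)/(-1)) = -271/(10*(-3)*(-1)) = -271/30 ≈ -9.0333)
x(6 - 1*(-1))/d = 1/((1 + (6 - 1*(-1)))*(-271/30)) = -30/271/(1 + (6 + 1)) = -30/271/(1 + 7) = -30/271/8 = (⅛)*(-30/271) = -15/1084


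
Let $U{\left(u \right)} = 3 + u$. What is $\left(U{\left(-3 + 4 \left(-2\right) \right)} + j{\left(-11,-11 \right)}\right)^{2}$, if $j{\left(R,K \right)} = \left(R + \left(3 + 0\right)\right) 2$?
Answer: $576$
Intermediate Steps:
$j{\left(R,K \right)} = 6 + 2 R$ ($j{\left(R,K \right)} = \left(R + 3\right) 2 = \left(3 + R\right) 2 = 6 + 2 R$)
$\left(U{\left(-3 + 4 \left(-2\right) \right)} + j{\left(-11,-11 \right)}\right)^{2} = \left(\left(3 + \left(-3 + 4 \left(-2\right)\right)\right) + \left(6 + 2 \left(-11\right)\right)\right)^{2} = \left(\left(3 - 11\right) + \left(6 - 22\right)\right)^{2} = \left(\left(3 - 11\right) - 16\right)^{2} = \left(-8 - 16\right)^{2} = \left(-24\right)^{2} = 576$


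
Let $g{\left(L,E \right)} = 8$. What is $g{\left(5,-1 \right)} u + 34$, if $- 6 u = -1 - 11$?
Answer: $50$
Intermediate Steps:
$u = 2$ ($u = - \frac{-1 - 11}{6} = \left(- \frac{1}{6}\right) \left(-12\right) = 2$)
$g{\left(5,-1 \right)} u + 34 = 8 \cdot 2 + 34 = 16 + 34 = 50$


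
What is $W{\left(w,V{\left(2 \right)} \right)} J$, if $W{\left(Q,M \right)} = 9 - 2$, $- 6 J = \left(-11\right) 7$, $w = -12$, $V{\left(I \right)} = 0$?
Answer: $\frac{539}{6} \approx 89.833$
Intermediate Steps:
$J = \frac{77}{6}$ ($J = - \frac{\left(-11\right) 7}{6} = \left(- \frac{1}{6}\right) \left(-77\right) = \frac{77}{6} \approx 12.833$)
$W{\left(Q,M \right)} = 7$ ($W{\left(Q,M \right)} = 9 - 2 = 7$)
$W{\left(w,V{\left(2 \right)} \right)} J = 7 \cdot \frac{77}{6} = \frac{539}{6}$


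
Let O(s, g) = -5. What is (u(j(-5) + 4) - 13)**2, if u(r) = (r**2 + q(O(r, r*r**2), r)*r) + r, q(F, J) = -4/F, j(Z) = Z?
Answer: 4761/25 ≈ 190.44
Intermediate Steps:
u(r) = r**2 + 9*r/5 (u(r) = (r**2 + (-4/(-5))*r) + r = (r**2 + (-4*(-1/5))*r) + r = (r**2 + 4*r/5) + r = r**2 + 9*r/5)
(u(j(-5) + 4) - 13)**2 = ((-5 + 4)*(9 + 5*(-5 + 4))/5 - 13)**2 = ((1/5)*(-1)*(9 + 5*(-1)) - 13)**2 = ((1/5)*(-1)*(9 - 5) - 13)**2 = ((1/5)*(-1)*4 - 13)**2 = (-4/5 - 13)**2 = (-69/5)**2 = 4761/25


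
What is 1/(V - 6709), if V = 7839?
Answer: 1/1130 ≈ 0.00088496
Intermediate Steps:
1/(V - 6709) = 1/(7839 - 6709) = 1/1130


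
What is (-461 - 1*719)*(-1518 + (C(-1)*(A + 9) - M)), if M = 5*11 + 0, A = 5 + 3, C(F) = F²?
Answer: 1836080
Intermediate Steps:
A = 8
M = 55 (M = 55 + 0 = 55)
(-461 - 1*719)*(-1518 + (C(-1)*(A + 9) - M)) = (-461 - 1*719)*(-1518 + ((-1)²*(8 + 9) - 1*55)) = (-461 - 719)*(-1518 + (1*17 - 55)) = -1180*(-1518 + (17 - 55)) = -1180*(-1518 - 38) = -1180*(-1556) = 1836080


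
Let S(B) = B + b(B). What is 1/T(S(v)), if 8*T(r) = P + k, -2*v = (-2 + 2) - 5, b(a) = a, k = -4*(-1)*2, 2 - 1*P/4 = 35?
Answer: -2/31 ≈ -0.064516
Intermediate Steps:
P = -132 (P = 8 - 4*35 = 8 - 140 = -132)
k = 8 (k = 4*2 = 8)
v = 5/2 (v = -((-2 + 2) - 5)/2 = -(0 - 5)/2 = -½*(-5) = 5/2 ≈ 2.5000)
S(B) = 2*B (S(B) = B + B = 2*B)
T(r) = -31/2 (T(r) = (-132 + 8)/8 = (⅛)*(-124) = -31/2)
1/T(S(v)) = 1/(-31/2) = -2/31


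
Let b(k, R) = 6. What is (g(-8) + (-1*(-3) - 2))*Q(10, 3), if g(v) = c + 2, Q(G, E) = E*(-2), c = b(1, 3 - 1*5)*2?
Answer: -90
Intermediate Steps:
c = 12 (c = 6*2 = 12)
Q(G, E) = -2*E
g(v) = 14 (g(v) = 12 + 2 = 14)
(g(-8) + (-1*(-3) - 2))*Q(10, 3) = (14 + (-1*(-3) - 2))*(-2*3) = (14 + (3 - 2))*(-6) = (14 + 1)*(-6) = 15*(-6) = -90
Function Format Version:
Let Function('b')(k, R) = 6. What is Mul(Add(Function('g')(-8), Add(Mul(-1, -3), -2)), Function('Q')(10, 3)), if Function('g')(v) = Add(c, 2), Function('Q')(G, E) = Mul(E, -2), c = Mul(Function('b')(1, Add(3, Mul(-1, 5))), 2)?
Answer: -90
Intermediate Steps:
c = 12 (c = Mul(6, 2) = 12)
Function('Q')(G, E) = Mul(-2, E)
Function('g')(v) = 14 (Function('g')(v) = Add(12, 2) = 14)
Mul(Add(Function('g')(-8), Add(Mul(-1, -3), -2)), Function('Q')(10, 3)) = Mul(Add(14, Add(Mul(-1, -3), -2)), Mul(-2, 3)) = Mul(Add(14, Add(3, -2)), -6) = Mul(Add(14, 1), -6) = Mul(15, -6) = -90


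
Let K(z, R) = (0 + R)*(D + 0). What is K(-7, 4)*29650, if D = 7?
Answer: 830200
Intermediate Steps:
K(z, R) = 7*R (K(z, R) = (0 + R)*(7 + 0) = R*7 = 7*R)
K(-7, 4)*29650 = (7*4)*29650 = 28*29650 = 830200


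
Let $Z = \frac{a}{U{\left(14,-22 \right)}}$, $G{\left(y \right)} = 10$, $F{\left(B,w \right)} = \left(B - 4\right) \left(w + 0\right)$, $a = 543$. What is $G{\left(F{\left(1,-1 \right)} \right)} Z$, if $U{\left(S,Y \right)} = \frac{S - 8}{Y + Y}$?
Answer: $-39820$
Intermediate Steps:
$U{\left(S,Y \right)} = \frac{-8 + S}{2 Y}$
$F{\left(B,w \right)} = w \left(-4 + B\right)$ ($F{\left(B,w \right)} = \left(-4 + B\right) w = w \left(-4 + B\right)$)
$Z = -3982$ ($Z = \frac{543}{\frac{1}{2} \frac{1}{-22} \left(-8 + 14\right)} = \frac{543}{\frac{1}{2} \left(- \frac{1}{22}\right) 6} = \frac{543}{- \frac{3}{22}} = 543 \left(- \frac{22}{3}\right) = -3982$)
$G{\left(F{\left(1,-1 \right)} \right)} Z = 10 \left(-3982\right) = -39820$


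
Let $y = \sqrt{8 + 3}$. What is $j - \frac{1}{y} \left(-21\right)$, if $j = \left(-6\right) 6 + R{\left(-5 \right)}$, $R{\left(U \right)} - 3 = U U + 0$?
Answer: $-8 + \frac{21 \sqrt{11}}{11} \approx -1.6683$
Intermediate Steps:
$R{\left(U \right)} = 3 + U^{2}$ ($R{\left(U \right)} = 3 + \left(U U + 0\right) = 3 + \left(U^{2} + 0\right) = 3 + U^{2}$)
$y = \sqrt{11} \approx 3.3166$
$j = -8$ ($j = \left(-6\right) 6 + \left(3 + \left(-5\right)^{2}\right) = -36 + \left(3 + 25\right) = -36 + 28 = -8$)
$j - \frac{1}{y} \left(-21\right) = -8 - \frac{1}{\sqrt{11}} \left(-21\right) = -8 - \frac{\sqrt{11}}{11} \left(-21\right) = -8 - - \frac{21 \sqrt{11}}{11} = -8 + \frac{21 \sqrt{11}}{11}$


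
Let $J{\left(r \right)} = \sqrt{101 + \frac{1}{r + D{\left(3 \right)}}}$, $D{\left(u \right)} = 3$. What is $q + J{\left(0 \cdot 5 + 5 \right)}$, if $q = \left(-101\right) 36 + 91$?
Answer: $-3545 + \frac{\sqrt{1618}}{4} \approx -3534.9$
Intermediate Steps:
$q = -3545$ ($q = -3636 + 91 = -3545$)
$J{\left(r \right)} = \sqrt{101 + \frac{1}{3 + r}}$ ($J{\left(r \right)} = \sqrt{101 + \frac{1}{r + 3}} = \sqrt{101 + \frac{1}{3 + r}}$)
$q + J{\left(0 \cdot 5 + 5 \right)} = -3545 + \sqrt{\frac{304 + 101 \left(0 \cdot 5 + 5\right)}{3 + \left(0 \cdot 5 + 5\right)}} = -3545 + \sqrt{\frac{304 + 101 \left(0 + 5\right)}{3 + \left(0 + 5\right)}} = -3545 + \sqrt{\frac{304 + 101 \cdot 5}{3 + 5}} = -3545 + \sqrt{\frac{304 + 505}{8}} = -3545 + \sqrt{\frac{1}{8} \cdot 809} = -3545 + \sqrt{\frac{809}{8}} = -3545 + \frac{\sqrt{1618}}{4}$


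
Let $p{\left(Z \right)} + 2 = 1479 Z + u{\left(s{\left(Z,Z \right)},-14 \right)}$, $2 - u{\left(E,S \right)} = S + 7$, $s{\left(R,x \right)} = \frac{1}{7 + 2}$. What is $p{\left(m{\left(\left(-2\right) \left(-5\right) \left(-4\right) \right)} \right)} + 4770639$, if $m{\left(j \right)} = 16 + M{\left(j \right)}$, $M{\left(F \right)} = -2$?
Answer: $4791352$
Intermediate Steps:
$s{\left(R,x \right)} = \frac{1}{9}$
$m{\left(j \right)} = 14$ ($m{\left(j \right)} = 16 - 2 = 14$)
$u{\left(E,S \right)} = -5 - S$ ($u{\left(E,S \right)} = 2 - \left(S + 7\right) = 2 - \left(7 + S\right) = -5 - S$)
$p{\left(Z \right)} = 7 + 1479 Z$ ($p{\left(Z \right)} = -2 + \left(1479 Z - -9\right) = -2 + \left(1479 Z + \left(-5 + 14\right)\right) = -2 + \left(1479 Z + 9\right) = -2 + \left(9 + 1479 Z\right) = 7 + 1479 Z$)
$p{\left(m{\left(\left(-2\right) \left(-5\right) \left(-4\right) \right)} \right)} + 4770639 = \left(7 + 1479 \cdot 14\right) + 4770639 = \left(7 + 20706\right) + 4770639 = 20713 + 4770639 = 4791352$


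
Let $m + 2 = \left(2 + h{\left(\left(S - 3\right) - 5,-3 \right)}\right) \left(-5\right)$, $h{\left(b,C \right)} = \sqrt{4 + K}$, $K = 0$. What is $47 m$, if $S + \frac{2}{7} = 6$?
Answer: $-1034$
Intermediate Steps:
$S = \frac{40}{7}$ ($S = - \frac{2}{7} + 6 = \frac{40}{7} \approx 5.7143$)
$h{\left(b,C \right)} = 2$ ($h{\left(b,C \right)} = \sqrt{4 + 0} = \sqrt{4} = 2$)
$m = -22$ ($m = -2 + \left(2 + 2\right) \left(-5\right) = -2 + 4 \left(-5\right) = -2 - 20 = -22$)
$47 m = 47 \left(-22\right) = -1034$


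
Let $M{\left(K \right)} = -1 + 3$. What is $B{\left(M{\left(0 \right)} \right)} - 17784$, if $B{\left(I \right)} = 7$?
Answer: $-17777$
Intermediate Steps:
$M{\left(K \right)} = 2$
$B{\left(M{\left(0 \right)} \right)} - 17784 = 7 - 17784 = -17777$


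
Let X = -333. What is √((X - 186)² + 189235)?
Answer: 2*√114649 ≈ 677.20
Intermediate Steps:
√((X - 186)² + 189235) = √((-333 - 186)² + 189235) = √((-519)² + 189235) = √(269361 + 189235) = √458596 = 2*√114649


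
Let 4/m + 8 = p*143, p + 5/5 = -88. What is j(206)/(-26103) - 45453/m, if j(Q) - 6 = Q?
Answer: 15109563756517/104412 ≈ 1.4471e+8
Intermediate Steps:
p = -89 (p = -1 - 88 = -89)
j(Q) = 6 + Q
m = -4/12735 (m = 4/(-8 - 89*143) = 4/(-8 - 12727) = 4/(-12735) = 4*(-1/12735) = -4/12735 ≈ -0.00031410)
j(206)/(-26103) - 45453/m = (6 + 206)/(-26103) - 45453/(-4/12735) = 212*(-1/26103) - 45453*(-12735/4) = -212/26103 + 578843955/4 = 15109563756517/104412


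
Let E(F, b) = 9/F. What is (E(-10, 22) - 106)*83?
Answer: -88727/10 ≈ -8872.7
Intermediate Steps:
(E(-10, 22) - 106)*83 = (9/(-10) - 106)*83 = (9*(-⅒) - 106)*83 = (-9/10 - 106)*83 = -1069/10*83 = -88727/10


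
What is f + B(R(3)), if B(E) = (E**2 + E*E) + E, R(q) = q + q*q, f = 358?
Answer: 658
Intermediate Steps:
R(q) = q + q**2
B(E) = E + 2*E**2 (B(E) = (E**2 + E**2) + E = 2*E**2 + E = E + 2*E**2)
f + B(R(3)) = 358 + (3*(1 + 3))*(1 + 2*(3*(1 + 3))) = 358 + (3*4)*(1 + 2*(3*4)) = 358 + 12*(1 + 2*12) = 358 + 12*(1 + 24) = 358 + 12*25 = 358 + 300 = 658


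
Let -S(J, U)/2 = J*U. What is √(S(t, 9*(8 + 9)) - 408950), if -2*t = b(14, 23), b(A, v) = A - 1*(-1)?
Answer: I*√406655 ≈ 637.7*I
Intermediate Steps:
b(A, v) = 1 + A (b(A, v) = A + 1 = 1 + A)
t = -15/2 (t = -(1 + 14)/2 = -½*15 = -15/2 ≈ -7.5000)
S(J, U) = -2*J*U
√(S(t, 9*(8 + 9)) - 408950) = √(-2*(-15/2)*9*(8 + 9) - 408950) = √(-2*(-15/2)*9*17 - 408950) = √(-2*(-15/2)*153 - 408950) = √(2295 - 408950) = √(-406655) = I*√406655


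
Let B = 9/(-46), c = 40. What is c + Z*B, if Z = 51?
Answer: 1381/46 ≈ 30.022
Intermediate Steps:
B = -9/46 (B = 9*(-1/46) = -9/46 ≈ -0.19565)
c + Z*B = 40 + 51*(-9/46) = 40 - 459/46 = 1381/46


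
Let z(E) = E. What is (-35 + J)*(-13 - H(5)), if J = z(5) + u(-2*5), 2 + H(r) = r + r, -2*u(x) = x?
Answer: 525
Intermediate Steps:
u(x) = -x/2
H(r) = -2 + 2*r (H(r) = -2 + (r + r) = -2 + 2*r)
J = 10 (J = 5 - (-1)*5 = 5 - ½*(-10) = 5 + 5 = 10)
(-35 + J)*(-13 - H(5)) = (-35 + 10)*(-13 - (-2 + 2*5)) = -25*(-13 - (-2 + 10)) = -25*(-13 - 1*8) = -25*(-13 - 8) = -25*(-21) = 525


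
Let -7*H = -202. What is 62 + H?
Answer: 636/7 ≈ 90.857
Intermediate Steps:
H = 202/7 (H = -⅐*(-202) = 202/7 ≈ 28.857)
62 + H = 62 + 202/7 = 636/7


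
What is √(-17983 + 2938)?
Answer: I*√15045 ≈ 122.66*I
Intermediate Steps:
√(-17983 + 2938) = √(-15045) = I*√15045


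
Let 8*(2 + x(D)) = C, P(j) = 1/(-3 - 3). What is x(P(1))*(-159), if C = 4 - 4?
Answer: 318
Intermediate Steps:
P(j) = -1/6 (P(j) = 1/(-6) = -1/6)
C = 0
x(D) = -2 (x(D) = -2 + (1/8)*0 = -2 + 0 = -2)
x(P(1))*(-159) = -2*(-159) = 318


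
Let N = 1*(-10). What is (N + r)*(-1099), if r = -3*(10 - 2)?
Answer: 37366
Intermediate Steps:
N = -10
r = -24 (r = -3*8 = -24)
(N + r)*(-1099) = (-10 - 24)*(-1099) = -34*(-1099) = 37366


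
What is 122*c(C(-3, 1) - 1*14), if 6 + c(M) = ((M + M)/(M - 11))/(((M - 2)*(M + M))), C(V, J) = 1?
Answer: -131699/180 ≈ -731.66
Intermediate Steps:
c(M) = -6 + 1/((-11 + M)*(-2 + M)) (c(M) = -6 + ((M + M)/(M - 11))/(((M - 2)*(M + M))) = -6 + ((2*M)/(-11 + M))/(((-2 + M)*(2*M))) = -6 + (2*M/(-11 + M))/((2*M*(-2 + M))) = -6 + (2*M/(-11 + M))*(1/(2*M*(-2 + M))) = -6 + 1/((-11 + M)*(-2 + M)))
122*c(C(-3, 1) - 1*14) = 122*((-131 - 6*(1 - 1*14)**2 + 78*(1 - 1*14))/(22 + (1 - 1*14)**2 - 13*(1 - 1*14))) = 122*((-131 - 6*(1 - 14)**2 + 78*(1 - 14))/(22 + (1 - 14)**2 - 13*(1 - 14))) = 122*((-131 - 6*(-13)**2 + 78*(-13))/(22 + (-13)**2 - 13*(-13))) = 122*((-131 - 6*169 - 1014)/(22 + 169 + 169)) = 122*((-131 - 1014 - 1014)/360) = 122*((1/360)*(-2159)) = 122*(-2159/360) = -131699/180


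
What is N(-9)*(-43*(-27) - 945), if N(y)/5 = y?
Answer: -9720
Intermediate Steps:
N(y) = 5*y
N(-9)*(-43*(-27) - 945) = (5*(-9))*(-43*(-27) - 945) = -45*(1161 - 945) = -45*216 = -9720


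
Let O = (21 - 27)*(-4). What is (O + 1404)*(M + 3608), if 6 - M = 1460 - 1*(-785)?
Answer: 1954932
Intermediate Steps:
O = 24 (O = -6*(-4) = 24)
M = -2239 (M = 6 - (1460 - 1*(-785)) = 6 - (1460 + 785) = 6 - 1*2245 = 6 - 2245 = -2239)
(O + 1404)*(M + 3608) = (24 + 1404)*(-2239 + 3608) = 1428*1369 = 1954932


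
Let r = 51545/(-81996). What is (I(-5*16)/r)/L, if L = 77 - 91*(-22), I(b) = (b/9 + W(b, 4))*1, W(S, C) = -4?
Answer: 3170512/321486165 ≈ 0.0098621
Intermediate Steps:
r = -51545/81996 (r = 51545*(-1/81996) = -51545/81996 ≈ -0.62863)
I(b) = -4 + b/9 (I(b) = (b/9 - 4)*1 = (-4 + b/9)*1 = -4 + b/9)
L = 2079 (L = 77 + 2002 = 2079)
(I(-5*16)/r)/L = ((-4 + (-5*16)/9)/(-51545/81996))/2079 = ((-4 + (⅑)*(-80))*(-81996/51545))*(1/2079) = ((-4 - 80/9)*(-81996/51545))*(1/2079) = -116/9*(-81996/51545)*(1/2079) = (3170512/154635)*(1/2079) = 3170512/321486165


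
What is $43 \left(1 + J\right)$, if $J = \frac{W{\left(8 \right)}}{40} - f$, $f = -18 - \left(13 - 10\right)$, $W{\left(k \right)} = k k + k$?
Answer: $\frac{5117}{5} \approx 1023.4$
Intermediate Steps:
$W{\left(k \right)} = k + k^{2}$ ($W{\left(k \right)} = k^{2} + k = k + k^{2}$)
$f = -21$ ($f = -18 - \left(13 - 10\right) = -18 - 3 = -21$)
$J = \frac{114}{5}$ ($J = \frac{8 \left(1 + 8\right)}{40} - -21 = 8 \cdot 9 \cdot \frac{1}{40} + 21 = 72 \cdot \frac{1}{40} + 21 = \frac{9}{5} + 21 = \frac{114}{5} \approx 22.8$)
$43 \left(1 + J\right) = 43 \left(1 + \frac{114}{5}\right) = 43 \cdot \frac{119}{5} = \frac{5117}{5}$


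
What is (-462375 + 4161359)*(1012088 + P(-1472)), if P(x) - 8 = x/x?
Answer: 3743730609448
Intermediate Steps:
P(x) = 9 (P(x) = 8 + x/x = 8 + 1 = 9)
(-462375 + 4161359)*(1012088 + P(-1472)) = (-462375 + 4161359)*(1012088 + 9) = 3698984*1012097 = 3743730609448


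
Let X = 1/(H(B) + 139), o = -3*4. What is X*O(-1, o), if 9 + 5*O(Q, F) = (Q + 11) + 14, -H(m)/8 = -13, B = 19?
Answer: 1/81 ≈ 0.012346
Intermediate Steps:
H(m) = 104 (H(m) = -8*(-13) = 104)
o = -12
O(Q, F) = 16/5 + Q/5 (O(Q, F) = -9/5 + ((Q + 11) + 14)/5 = -9/5 + ((11 + Q) + 14)/5 = -9/5 + (25 + Q)/5 = -9/5 + (5 + Q/5) = 16/5 + Q/5)
X = 1/243 (X = 1/(104 + 139) = 1/243 ≈ 0.0041152)
X*O(-1, o) = (16/5 + (1/5)*(-1))/243 = (16/5 - 1/5)/243 = (1/243)*3 = 1/81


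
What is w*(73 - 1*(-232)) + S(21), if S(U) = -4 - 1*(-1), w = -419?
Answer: -127798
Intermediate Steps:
S(U) = -3 (S(U) = -4 + 1 = -3)
w*(73 - 1*(-232)) + S(21) = -419*(73 - 1*(-232)) - 3 = -419*(73 + 232) - 3 = -419*305 - 3 = -127795 - 3 = -127798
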